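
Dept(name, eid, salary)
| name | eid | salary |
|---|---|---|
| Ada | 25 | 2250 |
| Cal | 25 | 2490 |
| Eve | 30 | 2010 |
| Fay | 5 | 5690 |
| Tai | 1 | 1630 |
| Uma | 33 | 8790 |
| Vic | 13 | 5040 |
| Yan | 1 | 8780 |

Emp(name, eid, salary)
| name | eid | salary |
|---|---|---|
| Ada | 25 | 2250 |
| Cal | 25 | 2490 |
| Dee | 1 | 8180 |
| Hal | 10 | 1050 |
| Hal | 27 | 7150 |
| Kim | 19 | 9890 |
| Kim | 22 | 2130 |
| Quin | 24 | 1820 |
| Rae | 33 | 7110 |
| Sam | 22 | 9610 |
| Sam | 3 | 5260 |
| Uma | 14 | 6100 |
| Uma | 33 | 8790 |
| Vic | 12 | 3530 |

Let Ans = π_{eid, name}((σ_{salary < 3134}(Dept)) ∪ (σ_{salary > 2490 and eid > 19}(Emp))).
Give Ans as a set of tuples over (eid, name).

{(1, Tai), (22, Sam), (25, Ada), (25, Cal), (27, Hal), (30, Eve), (33, Rae), (33, Uma)}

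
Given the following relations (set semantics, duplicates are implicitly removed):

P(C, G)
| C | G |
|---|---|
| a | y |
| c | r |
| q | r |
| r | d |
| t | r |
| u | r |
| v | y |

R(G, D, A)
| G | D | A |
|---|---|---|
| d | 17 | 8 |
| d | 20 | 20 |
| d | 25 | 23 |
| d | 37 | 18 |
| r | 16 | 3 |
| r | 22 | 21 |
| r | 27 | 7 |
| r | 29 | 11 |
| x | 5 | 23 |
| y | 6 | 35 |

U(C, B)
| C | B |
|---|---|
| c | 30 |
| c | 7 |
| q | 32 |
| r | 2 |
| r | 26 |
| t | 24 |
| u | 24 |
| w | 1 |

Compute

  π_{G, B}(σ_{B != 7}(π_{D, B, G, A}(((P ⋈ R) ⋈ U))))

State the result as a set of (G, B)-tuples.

P ⋈ R (natural join on G): {(a, y, 6, 35), (c, r, 16, 3), (c, r, 22, 21), (c, r, 27, 7), (c, r, 29, 11), (q, r, 16, 3), (q, r, 22, 21), (q, r, 27, 7), (q, r, 29, 11), (r, d, 17, 8), (r, d, 20, 20), (r, d, 25, 23), (r, d, 37, 18), (t, r, 16, 3), (t, r, 22, 21), (t, r, 27, 7), (t, r, 29, 11), (u, r, 16, 3), (u, r, 22, 21), (u, r, 27, 7), (u, r, 29, 11), (v, y, 6, 35)}
(P ⋈ R) ⋈ U (natural join on C): {(c, r, 16, 3, 30), (c, r, 16, 3, 7), (c, r, 22, 21, 30), (c, r, 22, 21, 7), (c, r, 27, 7, 30), (c, r, 27, 7, 7), (c, r, 29, 11, 30), (c, r, 29, 11, 7), (q, r, 16, 3, 32), (q, r, 22, 21, 32), (q, r, 27, 7, 32), (q, r, 29, 11, 32), (r, d, 17, 8, 2), (r, d, 17, 8, 26), (r, d, 20, 20, 2), (r, d, 20, 20, 26), (r, d, 25, 23, 2), (r, d, 25, 23, 26), (r, d, 37, 18, 2), (r, d, 37, 18, 26), (t, r, 16, 3, 24), (t, r, 22, 21, 24), (t, r, 27, 7, 24), (t, r, 29, 11, 24), (u, r, 16, 3, 24), (u, r, 22, 21, 24), (u, r, 27, 7, 24), (u, r, 29, 11, 24)}
π[D, B, G, A]: project onto (D, B, G, A) (4 duplicate(s) eliminated) → {(16, 24, r, 3), (16, 30, r, 3), (16, 32, r, 3), (16, 7, r, 3), (17, 2, d, 8), (17, 26, d, 8), (20, 2, d, 20), (20, 26, d, 20), (22, 24, r, 21), (22, 30, r, 21), (22, 32, r, 21), (22, 7, r, 21), (25, 2, d, 23), (25, 26, d, 23), (27, 24, r, 7), (27, 30, r, 7), (27, 32, r, 7), (27, 7, r, 7), (29, 24, r, 11), (29, 30, r, 11), (29, 32, r, 11), (29, 7, r, 11), (37, 2, d, 18), (37, 26, d, 18)}
Filtering on B != 7 leaves {(16, 24, r, 3), (16, 30, r, 3), (16, 32, r, 3), (17, 2, d, 8), (17, 26, d, 8), (20, 2, d, 20), (20, 26, d, 20), (22, 24, r, 21), (22, 30, r, 21), (22, 32, r, 21), (25, 2, d, 23), (25, 26, d, 23), (27, 24, r, 7), (27, 30, r, 7), (27, 32, r, 7), (29, 24, r, 11), (29, 30, r, 11), (29, 32, r, 11), (37, 2, d, 18), (37, 26, d, 18)}.
π[G, B]: project onto (G, B) (15 duplicate(s) eliminated) → {(d, 2), (d, 26), (r, 24), (r, 30), (r, 32)}

{(d, 2), (d, 26), (r, 24), (r, 30), (r, 32)}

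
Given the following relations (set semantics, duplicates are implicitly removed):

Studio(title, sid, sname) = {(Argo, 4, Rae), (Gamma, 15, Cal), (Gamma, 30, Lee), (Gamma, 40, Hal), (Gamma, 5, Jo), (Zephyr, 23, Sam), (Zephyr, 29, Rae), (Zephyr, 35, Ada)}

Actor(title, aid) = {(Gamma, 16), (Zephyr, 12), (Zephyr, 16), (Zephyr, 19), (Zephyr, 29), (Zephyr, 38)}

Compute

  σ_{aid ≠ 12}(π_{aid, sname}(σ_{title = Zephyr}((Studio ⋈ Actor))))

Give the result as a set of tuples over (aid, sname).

{(16, Ada), (16, Rae), (16, Sam), (19, Ada), (19, Rae), (19, Sam), (29, Ada), (29, Rae), (29, Sam), (38, Ada), (38, Rae), (38, Sam)}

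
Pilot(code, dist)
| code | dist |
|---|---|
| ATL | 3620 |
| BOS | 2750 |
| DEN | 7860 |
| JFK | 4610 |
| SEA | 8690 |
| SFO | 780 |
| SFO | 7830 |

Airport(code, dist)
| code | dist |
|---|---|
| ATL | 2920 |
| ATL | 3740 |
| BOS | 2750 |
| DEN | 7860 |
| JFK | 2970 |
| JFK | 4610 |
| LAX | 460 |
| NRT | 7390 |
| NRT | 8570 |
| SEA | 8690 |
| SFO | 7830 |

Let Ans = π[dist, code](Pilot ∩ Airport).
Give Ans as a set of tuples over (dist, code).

Set intersection of the two operands is {(BOS, 2750), (DEN, 7860), (JFK, 4610), (SEA, 8690), (SFO, 7830)}.
π[dist, code]: project onto (dist, code) → {(2750, BOS), (4610, JFK), (7830, SFO), (7860, DEN), (8690, SEA)}

{(2750, BOS), (4610, JFK), (7830, SFO), (7860, DEN), (8690, SEA)}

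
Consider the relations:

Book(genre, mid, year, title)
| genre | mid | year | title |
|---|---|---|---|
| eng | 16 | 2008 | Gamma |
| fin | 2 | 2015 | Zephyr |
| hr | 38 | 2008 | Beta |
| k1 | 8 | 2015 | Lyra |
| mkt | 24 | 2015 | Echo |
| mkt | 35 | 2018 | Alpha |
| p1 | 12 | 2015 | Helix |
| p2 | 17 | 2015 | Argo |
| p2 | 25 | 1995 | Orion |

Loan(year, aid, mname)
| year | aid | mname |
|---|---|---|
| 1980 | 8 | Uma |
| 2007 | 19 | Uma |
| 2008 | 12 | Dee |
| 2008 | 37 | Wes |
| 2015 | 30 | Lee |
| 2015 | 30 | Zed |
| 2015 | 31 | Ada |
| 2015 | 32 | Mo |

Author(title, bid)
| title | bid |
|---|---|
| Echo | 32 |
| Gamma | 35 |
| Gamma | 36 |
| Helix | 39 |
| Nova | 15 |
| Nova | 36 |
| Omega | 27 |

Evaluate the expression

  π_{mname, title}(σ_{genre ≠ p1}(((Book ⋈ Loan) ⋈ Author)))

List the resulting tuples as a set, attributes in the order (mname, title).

Book ⋈ Loan (natural join on year): {(eng, 16, 2008, Gamma, 12, Dee), (eng, 16, 2008, Gamma, 37, Wes), (fin, 2, 2015, Zephyr, 30, Lee), (fin, 2, 2015, Zephyr, 30, Zed), (fin, 2, 2015, Zephyr, 31, Ada), (fin, 2, 2015, Zephyr, 32, Mo), (hr, 38, 2008, Beta, 12, Dee), (hr, 38, 2008, Beta, 37, Wes), (k1, 8, 2015, Lyra, 30, Lee), (k1, 8, 2015, Lyra, 30, Zed), (k1, 8, 2015, Lyra, 31, Ada), (k1, 8, 2015, Lyra, 32, Mo), (mkt, 24, 2015, Echo, 30, Lee), (mkt, 24, 2015, Echo, 30, Zed), (mkt, 24, 2015, Echo, 31, Ada), (mkt, 24, 2015, Echo, 32, Mo), (p1, 12, 2015, Helix, 30, Lee), (p1, 12, 2015, Helix, 30, Zed), (p1, 12, 2015, Helix, 31, Ada), (p1, 12, 2015, Helix, 32, Mo), (p2, 17, 2015, Argo, 30, Lee), (p2, 17, 2015, Argo, 30, Zed), (p2, 17, 2015, Argo, 31, Ada), (p2, 17, 2015, Argo, 32, Mo)}
(Book ⋈ Loan) ⋈ Author (natural join on title): {(eng, 16, 2008, Gamma, 12, Dee, 35), (eng, 16, 2008, Gamma, 12, Dee, 36), (eng, 16, 2008, Gamma, 37, Wes, 35), (eng, 16, 2008, Gamma, 37, Wes, 36), (mkt, 24, 2015, Echo, 30, Lee, 32), (mkt, 24, 2015, Echo, 30, Zed, 32), (mkt, 24, 2015, Echo, 31, Ada, 32), (mkt, 24, 2015, Echo, 32, Mo, 32), (p1, 12, 2015, Helix, 30, Lee, 39), (p1, 12, 2015, Helix, 30, Zed, 39), (p1, 12, 2015, Helix, 31, Ada, 39), (p1, 12, 2015, Helix, 32, Mo, 39)}
Filtering on genre ≠ p1 leaves {(eng, 16, 2008, Gamma, 12, Dee, 35), (eng, 16, 2008, Gamma, 12, Dee, 36), (eng, 16, 2008, Gamma, 37, Wes, 35), (eng, 16, 2008, Gamma, 37, Wes, 36), (mkt, 24, 2015, Echo, 30, Lee, 32), (mkt, 24, 2015, Echo, 30, Zed, 32), (mkt, 24, 2015, Echo, 31, Ada, 32), (mkt, 24, 2015, Echo, 32, Mo, 32)}.
π_{mname, title} gives {(Ada, Echo), (Dee, Gamma), (Lee, Echo), (Mo, Echo), (Wes, Gamma), (Zed, Echo)} (2 duplicate(s) eliminated).

{(Ada, Echo), (Dee, Gamma), (Lee, Echo), (Mo, Echo), (Wes, Gamma), (Zed, Echo)}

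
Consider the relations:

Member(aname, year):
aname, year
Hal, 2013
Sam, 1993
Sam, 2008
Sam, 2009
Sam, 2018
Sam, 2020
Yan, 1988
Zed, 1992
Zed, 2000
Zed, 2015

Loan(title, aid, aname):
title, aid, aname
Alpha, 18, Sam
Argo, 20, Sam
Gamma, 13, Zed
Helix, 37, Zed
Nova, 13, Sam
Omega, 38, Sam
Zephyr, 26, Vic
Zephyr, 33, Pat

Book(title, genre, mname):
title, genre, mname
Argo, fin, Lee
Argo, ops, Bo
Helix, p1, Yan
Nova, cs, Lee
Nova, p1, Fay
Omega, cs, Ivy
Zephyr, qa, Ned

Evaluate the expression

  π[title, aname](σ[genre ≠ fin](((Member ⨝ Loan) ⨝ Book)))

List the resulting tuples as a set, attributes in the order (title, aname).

Member ⋈ Loan (natural join on aname): {(Sam, 1993, Alpha, 18), (Sam, 1993, Argo, 20), (Sam, 1993, Nova, 13), (Sam, 1993, Omega, 38), (Sam, 2008, Alpha, 18), (Sam, 2008, Argo, 20), (Sam, 2008, Nova, 13), (Sam, 2008, Omega, 38), (Sam, 2009, Alpha, 18), (Sam, 2009, Argo, 20), (Sam, 2009, Nova, 13), (Sam, 2009, Omega, 38), (Sam, 2018, Alpha, 18), (Sam, 2018, Argo, 20), (Sam, 2018, Nova, 13), (Sam, 2018, Omega, 38), (Sam, 2020, Alpha, 18), (Sam, 2020, Argo, 20), (Sam, 2020, Nova, 13), (Sam, 2020, Omega, 38), (Zed, 1992, Gamma, 13), (Zed, 1992, Helix, 37), (Zed, 2000, Gamma, 13), (Zed, 2000, Helix, 37), (Zed, 2015, Gamma, 13), (Zed, 2015, Helix, 37)}
(Member ⨝ Loan) ⋈ Book (natural join on title): {(Sam, 1993, Argo, 20, fin, Lee), (Sam, 1993, Argo, 20, ops, Bo), (Sam, 1993, Nova, 13, cs, Lee), (Sam, 1993, Nova, 13, p1, Fay), (Sam, 1993, Omega, 38, cs, Ivy), (Sam, 2008, Argo, 20, fin, Lee), (Sam, 2008, Argo, 20, ops, Bo), (Sam, 2008, Nova, 13, cs, Lee), (Sam, 2008, Nova, 13, p1, Fay), (Sam, 2008, Omega, 38, cs, Ivy), (Sam, 2009, Argo, 20, fin, Lee), (Sam, 2009, Argo, 20, ops, Bo), (Sam, 2009, Nova, 13, cs, Lee), (Sam, 2009, Nova, 13, p1, Fay), (Sam, 2009, Omega, 38, cs, Ivy), (Sam, 2018, Argo, 20, fin, Lee), (Sam, 2018, Argo, 20, ops, Bo), (Sam, 2018, Nova, 13, cs, Lee), (Sam, 2018, Nova, 13, p1, Fay), (Sam, 2018, Omega, 38, cs, Ivy), (Sam, 2020, Argo, 20, fin, Lee), (Sam, 2020, Argo, 20, ops, Bo), (Sam, 2020, Nova, 13, cs, Lee), (Sam, 2020, Nova, 13, p1, Fay), (Sam, 2020, Omega, 38, cs, Ivy), (Zed, 1992, Helix, 37, p1, Yan), (Zed, 2000, Helix, 37, p1, Yan), (Zed, 2015, Helix, 37, p1, Yan)}
Filtering on genre ≠ fin leaves {(Sam, 1993, Argo, 20, ops, Bo), (Sam, 1993, Nova, 13, cs, Lee), (Sam, 1993, Nova, 13, p1, Fay), (Sam, 1993, Omega, 38, cs, Ivy), (Sam, 2008, Argo, 20, ops, Bo), (Sam, 2008, Nova, 13, cs, Lee), (Sam, 2008, Nova, 13, p1, Fay), (Sam, 2008, Omega, 38, cs, Ivy), (Sam, 2009, Argo, 20, ops, Bo), (Sam, 2009, Nova, 13, cs, Lee), (Sam, 2009, Nova, 13, p1, Fay), (Sam, 2009, Omega, 38, cs, Ivy), (Sam, 2018, Argo, 20, ops, Bo), (Sam, 2018, Nova, 13, cs, Lee), (Sam, 2018, Nova, 13, p1, Fay), (Sam, 2018, Omega, 38, cs, Ivy), (Sam, 2020, Argo, 20, ops, Bo), (Sam, 2020, Nova, 13, cs, Lee), (Sam, 2020, Nova, 13, p1, Fay), (Sam, 2020, Omega, 38, cs, Ivy), (Zed, 1992, Helix, 37, p1, Yan), (Zed, 2000, Helix, 37, p1, Yan), (Zed, 2015, Helix, 37, p1, Yan)}.
Projecting to title, aname (19 duplicate(s) eliminated): {(Argo, Sam), (Helix, Zed), (Nova, Sam), (Omega, Sam)}

{(Argo, Sam), (Helix, Zed), (Nova, Sam), (Omega, Sam)}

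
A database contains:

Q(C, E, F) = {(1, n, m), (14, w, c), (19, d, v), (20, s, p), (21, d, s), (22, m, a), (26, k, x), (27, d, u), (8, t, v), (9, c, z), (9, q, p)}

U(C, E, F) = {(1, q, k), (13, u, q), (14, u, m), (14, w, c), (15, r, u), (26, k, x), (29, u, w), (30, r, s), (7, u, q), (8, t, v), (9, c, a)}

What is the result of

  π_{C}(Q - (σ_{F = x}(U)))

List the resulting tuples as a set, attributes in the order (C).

{1, 14, 19, 20, 21, 22, 27, 8, 9}

σ[F = x]: keep tuples satisfying F = x → {(26, k, x)}
Difference: {(1, n, m), (14, w, c), (19, d, v), (20, s, p), (21, d, s), (22, m, a), (26, k, x), (27, d, u), (8, t, v), (9, c, z), (9, q, p)} with {(26, k, x)} → {(1, n, m), (14, w, c), (19, d, v), (20, s, p), (21, d, s), (22, m, a), (27, d, u), (8, t, v), (9, c, z), (9, q, p)}
π[C]: project onto (C) (1 duplicate(s) eliminated) → {1, 14, 19, 20, 21, 22, 27, 8, 9}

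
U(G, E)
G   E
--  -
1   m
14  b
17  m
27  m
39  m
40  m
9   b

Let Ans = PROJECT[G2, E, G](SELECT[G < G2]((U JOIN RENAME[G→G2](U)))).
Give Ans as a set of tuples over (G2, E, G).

ρ[G→G2]: schema becomes (G2, E); tuples unchanged.
U ⋈ RENAME[G→G2](U) (natural join on E): {(1, m, 1), (1, m, 17), (1, m, 27), (1, m, 39), (1, m, 40), (14, b, 14), (14, b, 9), (17, m, 1), (17, m, 17), (17, m, 27), (17, m, 39), (17, m, 40), (27, m, 1), (27, m, 17), (27, m, 27), (27, m, 39), (27, m, 40), (39, m, 1), (39, m, 17), (39, m, 27), (39, m, 39), (39, m, 40), (40, m, 1), (40, m, 17), (40, m, 27), (40, m, 39), (40, m, 40), (9, b, 14), (9, b, 9)}
Selection G < G2: {(1, m, 17), (1, m, 27), (1, m, 39), (1, m, 40), (17, m, 27), (17, m, 39), (17, m, 40), (27, m, 39), (27, m, 40), (39, m, 40), (9, b, 14)}
π_{G2, E, G} gives {(14, b, 9), (17, m, 1), (27, m, 1), (27, m, 17), (39, m, 1), (39, m, 17), (39, m, 27), (40, m, 1), (40, m, 17), (40, m, 27), (40, m, 39)}.

{(14, b, 9), (17, m, 1), (27, m, 1), (27, m, 17), (39, m, 1), (39, m, 17), (39, m, 27), (40, m, 1), (40, m, 17), (40, m, 27), (40, m, 39)}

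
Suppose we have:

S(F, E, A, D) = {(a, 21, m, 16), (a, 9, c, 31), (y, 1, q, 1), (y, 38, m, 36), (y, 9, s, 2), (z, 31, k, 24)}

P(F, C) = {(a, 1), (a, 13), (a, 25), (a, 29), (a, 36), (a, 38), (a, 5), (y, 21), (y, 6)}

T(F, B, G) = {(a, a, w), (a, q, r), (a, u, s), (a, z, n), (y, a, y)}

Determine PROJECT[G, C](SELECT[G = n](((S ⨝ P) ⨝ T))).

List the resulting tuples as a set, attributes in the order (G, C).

Joining S and P on F yields {(a, 21, m, 16, 1), (a, 21, m, 16, 13), (a, 21, m, 16, 25), (a, 21, m, 16, 29), (a, 21, m, 16, 36), (a, 21, m, 16, 38), (a, 21, m, 16, 5), (a, 9, c, 31, 1), (a, 9, c, 31, 13), (a, 9, c, 31, 25), (a, 9, c, 31, 29), (a, 9, c, 31, 36), (a, 9, c, 31, 38), (a, 9, c, 31, 5), (y, 1, q, 1, 21), (y, 1, q, 1, 6), (y, 38, m, 36, 21), (y, 38, m, 36, 6), (y, 9, s, 2, 21), (y, 9, s, 2, 6)}.
Joining (S ⨝ P) and T on F yields {(a, 21, m, 16, 1, a, w), (a, 21, m, 16, 1, q, r), (a, 21, m, 16, 1, u, s), (a, 21, m, 16, 1, z, n), (a, 21, m, 16, 13, a, w), (a, 21, m, 16, 13, q, r), (a, 21, m, 16, 13, u, s), (a, 21, m, 16, 13, z, n), (a, 21, m, 16, 25, a, w), (a, 21, m, 16, 25, q, r), (a, 21, m, 16, 25, u, s), (a, 21, m, 16, 25, z, n), (a, 21, m, 16, 29, a, w), (a, 21, m, 16, 29, q, r), (a, 21, m, 16, 29, u, s), (a, 21, m, 16, 29, z, n), (a, 21, m, 16, 36, a, w), (a, 21, m, 16, 36, q, r), (a, 21, m, 16, 36, u, s), (a, 21, m, 16, 36, z, n), (a, 21, m, 16, 38, a, w), (a, 21, m, 16, 38, q, r), (a, 21, m, 16, 38, u, s), (a, 21, m, 16, 38, z, n), (a, 21, m, 16, 5, a, w), (a, 21, m, 16, 5, q, r), (a, 21, m, 16, 5, u, s), (a, 21, m, 16, 5, z, n), (a, 9, c, 31, 1, a, w), (a, 9, c, 31, 1, q, r), (a, 9, c, 31, 1, u, s), (a, 9, c, 31, 1, z, n), (a, 9, c, 31, 13, a, w), (a, 9, c, 31, 13, q, r), (a, 9, c, 31, 13, u, s), (a, 9, c, 31, 13, z, n), (a, 9, c, 31, 25, a, w), (a, 9, c, 31, 25, q, r), (a, 9, c, 31, 25, u, s), (a, 9, c, 31, 25, z, n), (a, 9, c, 31, 29, a, w), (a, 9, c, 31, 29, q, r), (a, 9, c, 31, 29, u, s), (a, 9, c, 31, 29, z, n), (a, 9, c, 31, 36, a, w), (a, 9, c, 31, 36, q, r), (a, 9, c, 31, 36, u, s), (a, 9, c, 31, 36, z, n), (a, 9, c, 31, 38, a, w), (a, 9, c, 31, 38, q, r), (a, 9, c, 31, 38, u, s), (a, 9, c, 31, 38, z, n), (a, 9, c, 31, 5, a, w), (a, 9, c, 31, 5, q, r), (a, 9, c, 31, 5, u, s), (a, 9, c, 31, 5, z, n), (y, 1, q, 1, 21, a, y), (y, 1, q, 1, 6, a, y), (y, 38, m, 36, 21, a, y), (y, 38, m, 36, 6, a, y), (y, 9, s, 2, 21, a, y), (y, 9, s, 2, 6, a, y)}.
Filtering on G = n leaves {(a, 21, m, 16, 1, z, n), (a, 21, m, 16, 13, z, n), (a, 21, m, 16, 25, z, n), (a, 21, m, 16, 29, z, n), (a, 21, m, 16, 36, z, n), (a, 21, m, 16, 38, z, n), (a, 21, m, 16, 5, z, n), (a, 9, c, 31, 1, z, n), (a, 9, c, 31, 13, z, n), (a, 9, c, 31, 25, z, n), (a, 9, c, 31, 29, z, n), (a, 9, c, 31, 36, z, n), (a, 9, c, 31, 38, z, n), (a, 9, c, 31, 5, z, n)}.
π[G, C]: project onto (G, C) (7 duplicate(s) eliminated) → {(n, 1), (n, 13), (n, 25), (n, 29), (n, 36), (n, 38), (n, 5)}

{(n, 1), (n, 13), (n, 25), (n, 29), (n, 36), (n, 38), (n, 5)}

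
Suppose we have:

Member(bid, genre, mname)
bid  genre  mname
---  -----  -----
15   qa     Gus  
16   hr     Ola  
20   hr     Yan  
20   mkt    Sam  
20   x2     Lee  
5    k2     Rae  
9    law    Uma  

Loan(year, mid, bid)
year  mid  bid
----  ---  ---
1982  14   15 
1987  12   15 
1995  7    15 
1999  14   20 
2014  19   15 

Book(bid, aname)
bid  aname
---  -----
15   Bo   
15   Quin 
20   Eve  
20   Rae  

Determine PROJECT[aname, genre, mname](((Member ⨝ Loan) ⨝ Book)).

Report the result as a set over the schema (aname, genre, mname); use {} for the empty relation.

Joining Member and Loan on bid yields {(15, qa, Gus, 1982, 14), (15, qa, Gus, 1987, 12), (15, qa, Gus, 1995, 7), (15, qa, Gus, 2014, 19), (20, hr, Yan, 1999, 14), (20, mkt, Sam, 1999, 14), (20, x2, Lee, 1999, 14)}.
Joining (Member ⨝ Loan) and Book on bid yields {(15, qa, Gus, 1982, 14, Bo), (15, qa, Gus, 1982, 14, Quin), (15, qa, Gus, 1987, 12, Bo), (15, qa, Gus, 1987, 12, Quin), (15, qa, Gus, 1995, 7, Bo), (15, qa, Gus, 1995, 7, Quin), (15, qa, Gus, 2014, 19, Bo), (15, qa, Gus, 2014, 19, Quin), (20, hr, Yan, 1999, 14, Eve), (20, hr, Yan, 1999, 14, Rae), (20, mkt, Sam, 1999, 14, Eve), (20, mkt, Sam, 1999, 14, Rae), (20, x2, Lee, 1999, 14, Eve), (20, x2, Lee, 1999, 14, Rae)}.
π_{aname, genre, mname} gives {(Bo, qa, Gus), (Eve, hr, Yan), (Eve, mkt, Sam), (Eve, x2, Lee), (Quin, qa, Gus), (Rae, hr, Yan), (Rae, mkt, Sam), (Rae, x2, Lee)} (6 duplicate(s) eliminated).

{(Bo, qa, Gus), (Eve, hr, Yan), (Eve, mkt, Sam), (Eve, x2, Lee), (Quin, qa, Gus), (Rae, hr, Yan), (Rae, mkt, Sam), (Rae, x2, Lee)}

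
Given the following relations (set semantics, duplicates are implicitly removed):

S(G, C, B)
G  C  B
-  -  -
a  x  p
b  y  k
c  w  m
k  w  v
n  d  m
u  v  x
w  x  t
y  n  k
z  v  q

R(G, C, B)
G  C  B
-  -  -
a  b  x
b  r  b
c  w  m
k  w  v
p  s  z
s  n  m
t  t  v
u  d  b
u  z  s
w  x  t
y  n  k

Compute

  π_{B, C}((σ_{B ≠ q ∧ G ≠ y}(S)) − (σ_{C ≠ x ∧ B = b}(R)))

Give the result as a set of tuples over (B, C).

σ[B ≠ q ∧ G ≠ y]: keep tuples satisfying B ≠ q ∧ G ≠ y → {(a, x, p), (b, y, k), (c, w, m), (k, w, v), (n, d, m), (u, v, x), (w, x, t)}
σ[C ≠ x ∧ B = b]: keep tuples satisfying C ≠ x ∧ B = b → {(b, r, b), (u, d, b)}
Difference: {(a, x, p), (b, y, k), (c, w, m), (k, w, v), (n, d, m), (u, v, x), (w, x, t)} with {(b, r, b), (u, d, b)} → {(a, x, p), (b, y, k), (c, w, m), (k, w, v), (n, d, m), (u, v, x), (w, x, t)}
π_{B, C} gives {(k, y), (m, d), (m, w), (p, x), (t, x), (v, w), (x, v)}.

{(k, y), (m, d), (m, w), (p, x), (t, x), (v, w), (x, v)}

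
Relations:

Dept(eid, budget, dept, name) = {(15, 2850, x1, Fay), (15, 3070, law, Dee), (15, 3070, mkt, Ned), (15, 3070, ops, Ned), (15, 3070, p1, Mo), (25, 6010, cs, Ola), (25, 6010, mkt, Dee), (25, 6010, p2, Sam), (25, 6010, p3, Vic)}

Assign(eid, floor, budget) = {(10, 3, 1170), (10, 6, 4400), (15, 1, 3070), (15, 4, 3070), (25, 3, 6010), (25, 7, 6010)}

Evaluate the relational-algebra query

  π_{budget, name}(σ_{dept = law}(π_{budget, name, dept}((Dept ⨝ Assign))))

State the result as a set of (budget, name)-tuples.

Joining Dept and Assign on eid, budget yields {(15, 3070, law, Dee, 1), (15, 3070, law, Dee, 4), (15, 3070, mkt, Ned, 1), (15, 3070, mkt, Ned, 4), (15, 3070, ops, Ned, 1), (15, 3070, ops, Ned, 4), (15, 3070, p1, Mo, 1), (15, 3070, p1, Mo, 4), (25, 6010, cs, Ola, 3), (25, 6010, cs, Ola, 7), (25, 6010, mkt, Dee, 3), (25, 6010, mkt, Dee, 7), (25, 6010, p2, Sam, 3), (25, 6010, p2, Sam, 7), (25, 6010, p3, Vic, 3), (25, 6010, p3, Vic, 7)}.
Projecting to budget, name, dept (8 duplicate(s) eliminated): {(3070, Dee, law), (3070, Mo, p1), (3070, Ned, mkt), (3070, Ned, ops), (6010, Dee, mkt), (6010, Ola, cs), (6010, Sam, p2), (6010, Vic, p3)}
Filtering on dept = law leaves {(3070, Dee, law)}.
Projecting to budget, name: {(3070, Dee)}

{(3070, Dee)}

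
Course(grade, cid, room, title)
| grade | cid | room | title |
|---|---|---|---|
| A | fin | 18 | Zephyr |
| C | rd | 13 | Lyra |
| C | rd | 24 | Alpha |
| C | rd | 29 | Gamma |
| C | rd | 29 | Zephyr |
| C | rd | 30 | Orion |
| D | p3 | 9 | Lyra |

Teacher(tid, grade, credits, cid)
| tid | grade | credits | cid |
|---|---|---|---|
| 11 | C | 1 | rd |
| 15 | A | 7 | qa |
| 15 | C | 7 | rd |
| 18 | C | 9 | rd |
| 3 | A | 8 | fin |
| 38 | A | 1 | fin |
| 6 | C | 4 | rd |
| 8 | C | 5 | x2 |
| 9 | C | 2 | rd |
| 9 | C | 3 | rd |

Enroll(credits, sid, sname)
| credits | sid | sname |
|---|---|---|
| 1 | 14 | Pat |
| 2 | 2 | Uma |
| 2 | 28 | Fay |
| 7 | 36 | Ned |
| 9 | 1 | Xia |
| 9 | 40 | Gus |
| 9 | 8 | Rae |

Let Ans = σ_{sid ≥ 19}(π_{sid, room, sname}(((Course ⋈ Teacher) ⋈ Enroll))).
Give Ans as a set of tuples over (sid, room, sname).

Course ⋈ Teacher (natural join on grade, cid): {(A, fin, 18, Zephyr, 3, 8), (A, fin, 18, Zephyr, 38, 1), (C, rd, 13, Lyra, 11, 1), (C, rd, 13, Lyra, 15, 7), (C, rd, 13, Lyra, 18, 9), (C, rd, 13, Lyra, 6, 4), (C, rd, 13, Lyra, 9, 2), (C, rd, 13, Lyra, 9, 3), (C, rd, 24, Alpha, 11, 1), (C, rd, 24, Alpha, 15, 7), (C, rd, 24, Alpha, 18, 9), (C, rd, 24, Alpha, 6, 4), (C, rd, 24, Alpha, 9, 2), (C, rd, 24, Alpha, 9, 3), (C, rd, 29, Gamma, 11, 1), (C, rd, 29, Gamma, 15, 7), (C, rd, 29, Gamma, 18, 9), (C, rd, 29, Gamma, 6, 4), (C, rd, 29, Gamma, 9, 2), (C, rd, 29, Gamma, 9, 3), (C, rd, 29, Zephyr, 11, 1), (C, rd, 29, Zephyr, 15, 7), (C, rd, 29, Zephyr, 18, 9), (C, rd, 29, Zephyr, 6, 4), (C, rd, 29, Zephyr, 9, 2), (C, rd, 29, Zephyr, 9, 3), (C, rd, 30, Orion, 11, 1), (C, rd, 30, Orion, 15, 7), (C, rd, 30, Orion, 18, 9), (C, rd, 30, Orion, 6, 4), (C, rd, 30, Orion, 9, 2), (C, rd, 30, Orion, 9, 3)}
(Course ⋈ Teacher) ⋈ Enroll (natural join on credits): {(A, fin, 18, Zephyr, 38, 1, 14, Pat), (C, rd, 13, Lyra, 11, 1, 14, Pat), (C, rd, 13, Lyra, 15, 7, 36, Ned), (C, rd, 13, Lyra, 18, 9, 1, Xia), (C, rd, 13, Lyra, 18, 9, 40, Gus), (C, rd, 13, Lyra, 18, 9, 8, Rae), (C, rd, 13, Lyra, 9, 2, 2, Uma), (C, rd, 13, Lyra, 9, 2, 28, Fay), (C, rd, 24, Alpha, 11, 1, 14, Pat), (C, rd, 24, Alpha, 15, 7, 36, Ned), (C, rd, 24, Alpha, 18, 9, 1, Xia), (C, rd, 24, Alpha, 18, 9, 40, Gus), (C, rd, 24, Alpha, 18, 9, 8, Rae), (C, rd, 24, Alpha, 9, 2, 2, Uma), (C, rd, 24, Alpha, 9, 2, 28, Fay), (C, rd, 29, Gamma, 11, 1, 14, Pat), (C, rd, 29, Gamma, 15, 7, 36, Ned), (C, rd, 29, Gamma, 18, 9, 1, Xia), (C, rd, 29, Gamma, 18, 9, 40, Gus), (C, rd, 29, Gamma, 18, 9, 8, Rae), (C, rd, 29, Gamma, 9, 2, 2, Uma), (C, rd, 29, Gamma, 9, 2, 28, Fay), (C, rd, 29, Zephyr, 11, 1, 14, Pat), (C, rd, 29, Zephyr, 15, 7, 36, Ned), (C, rd, 29, Zephyr, 18, 9, 1, Xia), (C, rd, 29, Zephyr, 18, 9, 40, Gus), (C, rd, 29, Zephyr, 18, 9, 8, Rae), (C, rd, 29, Zephyr, 9, 2, 2, Uma), (C, rd, 29, Zephyr, 9, 2, 28, Fay), (C, rd, 30, Orion, 11, 1, 14, Pat), (C, rd, 30, Orion, 15, 7, 36, Ned), (C, rd, 30, Orion, 18, 9, 1, Xia), (C, rd, 30, Orion, 18, 9, 40, Gus), (C, rd, 30, Orion, 18, 9, 8, Rae), (C, rd, 30, Orion, 9, 2, 2, Uma), (C, rd, 30, Orion, 9, 2, 28, Fay)}
π_{sid, room, sname} gives {(1, 13, Xia), (1, 24, Xia), (1, 29, Xia), (1, 30, Xia), (14, 13, Pat), (14, 18, Pat), (14, 24, Pat), (14, 29, Pat), (14, 30, Pat), (2, 13, Uma), (2, 24, Uma), (2, 29, Uma), (2, 30, Uma), (28, 13, Fay), (28, 24, Fay), (28, 29, Fay), (28, 30, Fay), (36, 13, Ned), (36, 24, Ned), (36, 29, Ned), (36, 30, Ned), (40, 13, Gus), (40, 24, Gus), (40, 29, Gus), (40, 30, Gus), (8, 13, Rae), (8, 24, Rae), (8, 29, Rae), (8, 30, Rae)} (7 duplicate(s) eliminated).
σ[sid ≥ 19]: keep tuples satisfying sid ≥ 19 → {(28, 13, Fay), (28, 24, Fay), (28, 29, Fay), (28, 30, Fay), (36, 13, Ned), (36, 24, Ned), (36, 29, Ned), (36, 30, Ned), (40, 13, Gus), (40, 24, Gus), (40, 29, Gus), (40, 30, Gus)}

{(28, 13, Fay), (28, 24, Fay), (28, 29, Fay), (28, 30, Fay), (36, 13, Ned), (36, 24, Ned), (36, 29, Ned), (36, 30, Ned), (40, 13, Gus), (40, 24, Gus), (40, 29, Gus), (40, 30, Gus)}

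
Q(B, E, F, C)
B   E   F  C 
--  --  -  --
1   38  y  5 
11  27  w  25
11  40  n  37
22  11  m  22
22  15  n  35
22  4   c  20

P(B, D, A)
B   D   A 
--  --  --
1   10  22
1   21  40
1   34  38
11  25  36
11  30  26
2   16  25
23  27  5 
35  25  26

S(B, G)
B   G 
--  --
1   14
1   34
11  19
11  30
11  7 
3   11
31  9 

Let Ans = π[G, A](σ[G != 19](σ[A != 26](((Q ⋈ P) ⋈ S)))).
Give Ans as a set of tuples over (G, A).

{(14, 22), (14, 38), (14, 40), (30, 36), (34, 22), (34, 38), (34, 40), (7, 36)}

Natural join on B: {(1, 38, y, 5, 10, 22), (1, 38, y, 5, 21, 40), (1, 38, y, 5, 34, 38), (11, 27, w, 25, 25, 36), (11, 27, w, 25, 30, 26), (11, 40, n, 37, 25, 36), (11, 40, n, 37, 30, 26)}
Natural join on B: {(1, 38, y, 5, 10, 22, 14), (1, 38, y, 5, 10, 22, 34), (1, 38, y, 5, 21, 40, 14), (1, 38, y, 5, 21, 40, 34), (1, 38, y, 5, 34, 38, 14), (1, 38, y, 5, 34, 38, 34), (11, 27, w, 25, 25, 36, 19), (11, 27, w, 25, 25, 36, 30), (11, 27, w, 25, 25, 36, 7), (11, 27, w, 25, 30, 26, 19), (11, 27, w, 25, 30, 26, 30), (11, 27, w, 25, 30, 26, 7), (11, 40, n, 37, 25, 36, 19), (11, 40, n, 37, 25, 36, 30), (11, 40, n, 37, 25, 36, 7), (11, 40, n, 37, 30, 26, 19), (11, 40, n, 37, 30, 26, 30), (11, 40, n, 37, 30, 26, 7)}
Apply σ_{A != 26}; surviving tuples: {(1, 38, y, 5, 10, 22, 14), (1, 38, y, 5, 10, 22, 34), (1, 38, y, 5, 21, 40, 14), (1, 38, y, 5, 21, 40, 34), (1, 38, y, 5, 34, 38, 14), (1, 38, y, 5, 34, 38, 34), (11, 27, w, 25, 25, 36, 19), (11, 27, w, 25, 25, 36, 30), (11, 27, w, 25, 25, 36, 7), (11, 40, n, 37, 25, 36, 19), (11, 40, n, 37, 25, 36, 30), (11, 40, n, 37, 25, 36, 7)}
Apply σ_{G != 19}; surviving tuples: {(1, 38, y, 5, 10, 22, 14), (1, 38, y, 5, 10, 22, 34), (1, 38, y, 5, 21, 40, 14), (1, 38, y, 5, 21, 40, 34), (1, 38, y, 5, 34, 38, 14), (1, 38, y, 5, 34, 38, 34), (11, 27, w, 25, 25, 36, 30), (11, 27, w, 25, 25, 36, 7), (11, 40, n, 37, 25, 36, 30), (11, 40, n, 37, 25, 36, 7)}
π_{G, A} gives {(14, 22), (14, 38), (14, 40), (30, 36), (34, 22), (34, 38), (34, 40), (7, 36)} (2 duplicate(s) eliminated).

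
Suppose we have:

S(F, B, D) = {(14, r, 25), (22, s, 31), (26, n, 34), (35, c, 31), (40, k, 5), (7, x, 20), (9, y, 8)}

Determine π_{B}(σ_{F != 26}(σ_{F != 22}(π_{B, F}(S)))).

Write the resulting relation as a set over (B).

{c, k, r, x, y}

π_{B, F} gives {(c, 35), (k, 40), (n, 26), (r, 14), (s, 22), (x, 7), (y, 9)}.
σ[F != 22]: keep tuples satisfying F != 22 → {(c, 35), (k, 40), (n, 26), (r, 14), (x, 7), (y, 9)}
σ[F != 26]: keep tuples satisfying F != 26 → {(c, 35), (k, 40), (r, 14), (x, 7), (y, 9)}
π_{B} gives {c, k, r, x, y}.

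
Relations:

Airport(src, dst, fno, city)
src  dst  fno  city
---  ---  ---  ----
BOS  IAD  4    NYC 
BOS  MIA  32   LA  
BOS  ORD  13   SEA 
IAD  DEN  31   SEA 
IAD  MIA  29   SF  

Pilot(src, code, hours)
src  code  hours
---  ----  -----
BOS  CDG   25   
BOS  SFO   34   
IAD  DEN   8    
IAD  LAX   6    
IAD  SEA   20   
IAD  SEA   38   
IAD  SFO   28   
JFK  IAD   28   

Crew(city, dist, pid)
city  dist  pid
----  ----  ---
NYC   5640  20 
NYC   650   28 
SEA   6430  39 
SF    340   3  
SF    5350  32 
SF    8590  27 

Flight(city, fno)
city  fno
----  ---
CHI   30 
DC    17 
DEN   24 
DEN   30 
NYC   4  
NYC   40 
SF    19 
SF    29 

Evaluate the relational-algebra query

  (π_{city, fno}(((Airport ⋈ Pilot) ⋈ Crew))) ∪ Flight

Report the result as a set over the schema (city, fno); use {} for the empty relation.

{(CHI, 30), (DC, 17), (DEN, 24), (DEN, 30), (NYC, 4), (NYC, 40), (SEA, 13), (SEA, 31), (SF, 19), (SF, 29)}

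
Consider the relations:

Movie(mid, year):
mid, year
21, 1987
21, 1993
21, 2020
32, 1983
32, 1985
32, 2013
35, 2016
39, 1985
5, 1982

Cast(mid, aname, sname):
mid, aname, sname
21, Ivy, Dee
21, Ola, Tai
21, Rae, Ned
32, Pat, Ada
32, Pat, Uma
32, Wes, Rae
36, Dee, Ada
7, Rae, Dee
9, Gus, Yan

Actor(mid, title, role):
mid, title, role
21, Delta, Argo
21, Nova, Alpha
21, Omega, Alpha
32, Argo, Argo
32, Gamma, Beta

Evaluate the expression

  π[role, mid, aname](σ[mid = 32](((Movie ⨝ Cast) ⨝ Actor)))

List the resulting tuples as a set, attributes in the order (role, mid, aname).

{(Argo, 32, Pat), (Argo, 32, Wes), (Beta, 32, Pat), (Beta, 32, Wes)}

Joining Movie and Cast on mid yields {(21, 1987, Ivy, Dee), (21, 1987, Ola, Tai), (21, 1987, Rae, Ned), (21, 1993, Ivy, Dee), (21, 1993, Ola, Tai), (21, 1993, Rae, Ned), (21, 2020, Ivy, Dee), (21, 2020, Ola, Tai), (21, 2020, Rae, Ned), (32, 1983, Pat, Ada), (32, 1983, Pat, Uma), (32, 1983, Wes, Rae), (32, 1985, Pat, Ada), (32, 1985, Pat, Uma), (32, 1985, Wes, Rae), (32, 2013, Pat, Ada), (32, 2013, Pat, Uma), (32, 2013, Wes, Rae)}.
Joining (Movie ⨝ Cast) and Actor on mid yields {(21, 1987, Ivy, Dee, Delta, Argo), (21, 1987, Ivy, Dee, Nova, Alpha), (21, 1987, Ivy, Dee, Omega, Alpha), (21, 1987, Ola, Tai, Delta, Argo), (21, 1987, Ola, Tai, Nova, Alpha), (21, 1987, Ola, Tai, Omega, Alpha), (21, 1987, Rae, Ned, Delta, Argo), (21, 1987, Rae, Ned, Nova, Alpha), (21, 1987, Rae, Ned, Omega, Alpha), (21, 1993, Ivy, Dee, Delta, Argo), (21, 1993, Ivy, Dee, Nova, Alpha), (21, 1993, Ivy, Dee, Omega, Alpha), (21, 1993, Ola, Tai, Delta, Argo), (21, 1993, Ola, Tai, Nova, Alpha), (21, 1993, Ola, Tai, Omega, Alpha), (21, 1993, Rae, Ned, Delta, Argo), (21, 1993, Rae, Ned, Nova, Alpha), (21, 1993, Rae, Ned, Omega, Alpha), (21, 2020, Ivy, Dee, Delta, Argo), (21, 2020, Ivy, Dee, Nova, Alpha), (21, 2020, Ivy, Dee, Omega, Alpha), (21, 2020, Ola, Tai, Delta, Argo), (21, 2020, Ola, Tai, Nova, Alpha), (21, 2020, Ola, Tai, Omega, Alpha), (21, 2020, Rae, Ned, Delta, Argo), (21, 2020, Rae, Ned, Nova, Alpha), (21, 2020, Rae, Ned, Omega, Alpha), (32, 1983, Pat, Ada, Argo, Argo), (32, 1983, Pat, Ada, Gamma, Beta), (32, 1983, Pat, Uma, Argo, Argo), (32, 1983, Pat, Uma, Gamma, Beta), (32, 1983, Wes, Rae, Argo, Argo), (32, 1983, Wes, Rae, Gamma, Beta), (32, 1985, Pat, Ada, Argo, Argo), (32, 1985, Pat, Ada, Gamma, Beta), (32, 1985, Pat, Uma, Argo, Argo), (32, 1985, Pat, Uma, Gamma, Beta), (32, 1985, Wes, Rae, Argo, Argo), (32, 1985, Wes, Rae, Gamma, Beta), (32, 2013, Pat, Ada, Argo, Argo), (32, 2013, Pat, Ada, Gamma, Beta), (32, 2013, Pat, Uma, Argo, Argo), (32, 2013, Pat, Uma, Gamma, Beta), (32, 2013, Wes, Rae, Argo, Argo), (32, 2013, Wes, Rae, Gamma, Beta)}.
Apply σ_{mid = 32}; surviving tuples: {(32, 1983, Pat, Ada, Argo, Argo), (32, 1983, Pat, Ada, Gamma, Beta), (32, 1983, Pat, Uma, Argo, Argo), (32, 1983, Pat, Uma, Gamma, Beta), (32, 1983, Wes, Rae, Argo, Argo), (32, 1983, Wes, Rae, Gamma, Beta), (32, 1985, Pat, Ada, Argo, Argo), (32, 1985, Pat, Ada, Gamma, Beta), (32, 1985, Pat, Uma, Argo, Argo), (32, 1985, Pat, Uma, Gamma, Beta), (32, 1985, Wes, Rae, Argo, Argo), (32, 1985, Wes, Rae, Gamma, Beta), (32, 2013, Pat, Ada, Argo, Argo), (32, 2013, Pat, Ada, Gamma, Beta), (32, 2013, Pat, Uma, Argo, Argo), (32, 2013, Pat, Uma, Gamma, Beta), (32, 2013, Wes, Rae, Argo, Argo), (32, 2013, Wes, Rae, Gamma, Beta)}
Projecting to role, mid, aname (14 duplicate(s) eliminated): {(Argo, 32, Pat), (Argo, 32, Wes), (Beta, 32, Pat), (Beta, 32, Wes)}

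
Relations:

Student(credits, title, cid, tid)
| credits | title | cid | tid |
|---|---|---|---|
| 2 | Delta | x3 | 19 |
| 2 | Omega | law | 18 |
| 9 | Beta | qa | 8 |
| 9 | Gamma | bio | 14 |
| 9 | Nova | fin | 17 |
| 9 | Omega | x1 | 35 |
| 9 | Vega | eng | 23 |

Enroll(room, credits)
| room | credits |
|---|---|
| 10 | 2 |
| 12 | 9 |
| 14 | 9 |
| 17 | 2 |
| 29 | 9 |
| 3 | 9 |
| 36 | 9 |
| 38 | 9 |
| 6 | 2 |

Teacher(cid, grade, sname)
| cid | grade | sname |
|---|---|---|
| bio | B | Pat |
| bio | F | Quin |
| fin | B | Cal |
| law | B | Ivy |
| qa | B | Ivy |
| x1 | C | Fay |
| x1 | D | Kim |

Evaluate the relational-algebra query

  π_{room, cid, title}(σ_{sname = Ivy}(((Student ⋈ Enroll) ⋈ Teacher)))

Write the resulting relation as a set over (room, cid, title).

Joining Student and Enroll on credits yields {(2, Delta, x3, 19, 10), (2, Delta, x3, 19, 17), (2, Delta, x3, 19, 6), (2, Omega, law, 18, 10), (2, Omega, law, 18, 17), (2, Omega, law, 18, 6), (9, Beta, qa, 8, 12), (9, Beta, qa, 8, 14), (9, Beta, qa, 8, 29), (9, Beta, qa, 8, 3), (9, Beta, qa, 8, 36), (9, Beta, qa, 8, 38), (9, Gamma, bio, 14, 12), (9, Gamma, bio, 14, 14), (9, Gamma, bio, 14, 29), (9, Gamma, bio, 14, 3), (9, Gamma, bio, 14, 36), (9, Gamma, bio, 14, 38), (9, Nova, fin, 17, 12), (9, Nova, fin, 17, 14), (9, Nova, fin, 17, 29), (9, Nova, fin, 17, 3), (9, Nova, fin, 17, 36), (9, Nova, fin, 17, 38), (9, Omega, x1, 35, 12), (9, Omega, x1, 35, 14), (9, Omega, x1, 35, 29), (9, Omega, x1, 35, 3), (9, Omega, x1, 35, 36), (9, Omega, x1, 35, 38), (9, Vega, eng, 23, 12), (9, Vega, eng, 23, 14), (9, Vega, eng, 23, 29), (9, Vega, eng, 23, 3), (9, Vega, eng, 23, 36), (9, Vega, eng, 23, 38)}.
Joining (Student ⋈ Enroll) and Teacher on cid yields {(2, Omega, law, 18, 10, B, Ivy), (2, Omega, law, 18, 17, B, Ivy), (2, Omega, law, 18, 6, B, Ivy), (9, Beta, qa, 8, 12, B, Ivy), (9, Beta, qa, 8, 14, B, Ivy), (9, Beta, qa, 8, 29, B, Ivy), (9, Beta, qa, 8, 3, B, Ivy), (9, Beta, qa, 8, 36, B, Ivy), (9, Beta, qa, 8, 38, B, Ivy), (9, Gamma, bio, 14, 12, B, Pat), (9, Gamma, bio, 14, 12, F, Quin), (9, Gamma, bio, 14, 14, B, Pat), (9, Gamma, bio, 14, 14, F, Quin), (9, Gamma, bio, 14, 29, B, Pat), (9, Gamma, bio, 14, 29, F, Quin), (9, Gamma, bio, 14, 3, B, Pat), (9, Gamma, bio, 14, 3, F, Quin), (9, Gamma, bio, 14, 36, B, Pat), (9, Gamma, bio, 14, 36, F, Quin), (9, Gamma, bio, 14, 38, B, Pat), (9, Gamma, bio, 14, 38, F, Quin), (9, Nova, fin, 17, 12, B, Cal), (9, Nova, fin, 17, 14, B, Cal), (9, Nova, fin, 17, 29, B, Cal), (9, Nova, fin, 17, 3, B, Cal), (9, Nova, fin, 17, 36, B, Cal), (9, Nova, fin, 17, 38, B, Cal), (9, Omega, x1, 35, 12, C, Fay), (9, Omega, x1, 35, 12, D, Kim), (9, Omega, x1, 35, 14, C, Fay), (9, Omega, x1, 35, 14, D, Kim), (9, Omega, x1, 35, 29, C, Fay), (9, Omega, x1, 35, 29, D, Kim), (9, Omega, x1, 35, 3, C, Fay), (9, Omega, x1, 35, 3, D, Kim), (9, Omega, x1, 35, 36, C, Fay), (9, Omega, x1, 35, 36, D, Kim), (9, Omega, x1, 35, 38, C, Fay), (9, Omega, x1, 35, 38, D, Kim)}.
Filtering on sname = Ivy leaves {(2, Omega, law, 18, 10, B, Ivy), (2, Omega, law, 18, 17, B, Ivy), (2, Omega, law, 18, 6, B, Ivy), (9, Beta, qa, 8, 12, B, Ivy), (9, Beta, qa, 8, 14, B, Ivy), (9, Beta, qa, 8, 29, B, Ivy), (9, Beta, qa, 8, 3, B, Ivy), (9, Beta, qa, 8, 36, B, Ivy), (9, Beta, qa, 8, 38, B, Ivy)}.
π[room, cid, title]: project onto (room, cid, title) → {(10, law, Omega), (12, qa, Beta), (14, qa, Beta), (17, law, Omega), (29, qa, Beta), (3, qa, Beta), (36, qa, Beta), (38, qa, Beta), (6, law, Omega)}

{(10, law, Omega), (12, qa, Beta), (14, qa, Beta), (17, law, Omega), (29, qa, Beta), (3, qa, Beta), (36, qa, Beta), (38, qa, Beta), (6, law, Omega)}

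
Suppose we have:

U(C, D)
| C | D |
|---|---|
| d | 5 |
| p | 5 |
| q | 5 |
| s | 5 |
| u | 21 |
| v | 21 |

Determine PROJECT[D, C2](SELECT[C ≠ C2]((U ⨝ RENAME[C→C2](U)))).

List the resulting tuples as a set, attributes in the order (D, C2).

ρ[C→C2]: schema becomes (C2, D); tuples unchanged.
U ⋈ RENAME[C→C2](U) (natural join on D): {(d, 5, d), (d, 5, p), (d, 5, q), (d, 5, s), (p, 5, d), (p, 5, p), (p, 5, q), (p, 5, s), (q, 5, d), (q, 5, p), (q, 5, q), (q, 5, s), (s, 5, d), (s, 5, p), (s, 5, q), (s, 5, s), (u, 21, u), (u, 21, v), (v, 21, u), (v, 21, v)}
Selection C ≠ C2: {(d, 5, p), (d, 5, q), (d, 5, s), (p, 5, d), (p, 5, q), (p, 5, s), (q, 5, d), (q, 5, p), (q, 5, s), (s, 5, d), (s, 5, p), (s, 5, q), (u, 21, v), (v, 21, u)}
Projecting to D, C2 (8 duplicate(s) eliminated): {(21, u), (21, v), (5, d), (5, p), (5, q), (5, s)}

{(21, u), (21, v), (5, d), (5, p), (5, q), (5, s)}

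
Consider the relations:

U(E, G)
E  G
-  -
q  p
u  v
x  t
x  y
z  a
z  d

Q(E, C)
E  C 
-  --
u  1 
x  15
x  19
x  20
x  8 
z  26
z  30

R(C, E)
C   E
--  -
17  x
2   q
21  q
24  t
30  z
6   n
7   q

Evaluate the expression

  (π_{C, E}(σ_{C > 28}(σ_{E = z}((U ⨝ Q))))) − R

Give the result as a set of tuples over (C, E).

{}

Joining U and Q on E yields {(u, v, 1), (x, t, 15), (x, t, 19), (x, t, 20), (x, t, 8), (x, y, 15), (x, y, 19), (x, y, 20), (x, y, 8), (z, a, 26), (z, a, 30), (z, d, 26), (z, d, 30)}.
σ[E = z]: keep tuples satisfying E = z → {(z, a, 26), (z, a, 30), (z, d, 26), (z, d, 30)}
σ[C > 28]: keep tuples satisfying C > 28 → {(z, a, 30), (z, d, 30)}
Keep only column(s) C, E (1 duplicate(s) eliminated): {(30, z)}
Difference: {(30, z)} with {(17, x), (2, q), (21, q), (24, t), (30, z), (6, n), (7, q)} → {}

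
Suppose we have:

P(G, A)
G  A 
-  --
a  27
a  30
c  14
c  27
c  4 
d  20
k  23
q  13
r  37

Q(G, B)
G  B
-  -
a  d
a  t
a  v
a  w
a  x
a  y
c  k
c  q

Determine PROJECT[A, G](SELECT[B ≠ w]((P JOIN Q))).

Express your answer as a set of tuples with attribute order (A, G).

{(14, c), (27, a), (27, c), (30, a), (4, c)}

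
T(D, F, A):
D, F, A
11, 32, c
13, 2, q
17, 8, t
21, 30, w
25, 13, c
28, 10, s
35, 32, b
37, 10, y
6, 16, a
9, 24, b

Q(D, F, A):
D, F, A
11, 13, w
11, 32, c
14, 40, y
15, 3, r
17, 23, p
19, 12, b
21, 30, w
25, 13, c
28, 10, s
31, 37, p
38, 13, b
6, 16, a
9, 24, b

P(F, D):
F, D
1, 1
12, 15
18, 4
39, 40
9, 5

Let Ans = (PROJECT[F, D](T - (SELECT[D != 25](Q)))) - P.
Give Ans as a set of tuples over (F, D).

σ[D != 25]: keep tuples satisfying D != 25 → {(11, 13, w), (11, 32, c), (14, 40, y), (15, 3, r), (17, 23, p), (19, 12, b), (21, 30, w), (28, 10, s), (31, 37, p), (38, 13, b), (6, 16, a), (9, 24, b)}
Taking the difference: {(13, 2, q), (17, 8, t), (25, 13, c), (35, 32, b), (37, 10, y)}
π[F, D]: project onto (F, D) → {(10, 37), (13, 25), (2, 13), (32, 35), (8, 17)}
Taking the difference: {(10, 37), (13, 25), (2, 13), (32, 35), (8, 17)}

{(10, 37), (13, 25), (2, 13), (32, 35), (8, 17)}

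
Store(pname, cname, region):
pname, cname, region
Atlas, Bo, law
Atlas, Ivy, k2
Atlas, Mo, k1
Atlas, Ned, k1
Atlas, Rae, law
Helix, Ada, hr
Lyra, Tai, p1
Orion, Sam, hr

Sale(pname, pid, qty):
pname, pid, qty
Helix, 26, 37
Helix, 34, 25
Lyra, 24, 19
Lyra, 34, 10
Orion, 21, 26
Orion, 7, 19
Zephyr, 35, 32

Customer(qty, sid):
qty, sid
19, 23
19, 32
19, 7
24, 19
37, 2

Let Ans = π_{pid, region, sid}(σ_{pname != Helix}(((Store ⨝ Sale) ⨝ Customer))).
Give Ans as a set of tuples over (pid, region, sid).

Store ⋈ Sale (natural join on pname): {(Helix, Ada, hr, 26, 37), (Helix, Ada, hr, 34, 25), (Lyra, Tai, p1, 24, 19), (Lyra, Tai, p1, 34, 10), (Orion, Sam, hr, 21, 26), (Orion, Sam, hr, 7, 19)}
(Store ⨝ Sale) ⋈ Customer (natural join on qty): {(Helix, Ada, hr, 26, 37, 2), (Lyra, Tai, p1, 24, 19, 23), (Lyra, Tai, p1, 24, 19, 32), (Lyra, Tai, p1, 24, 19, 7), (Orion, Sam, hr, 7, 19, 23), (Orion, Sam, hr, 7, 19, 32), (Orion, Sam, hr, 7, 19, 7)}
Filtering on pname != Helix leaves {(Lyra, Tai, p1, 24, 19, 23), (Lyra, Tai, p1, 24, 19, 32), (Lyra, Tai, p1, 24, 19, 7), (Orion, Sam, hr, 7, 19, 23), (Orion, Sam, hr, 7, 19, 32), (Orion, Sam, hr, 7, 19, 7)}.
π_{pid, region, sid} gives {(24, p1, 23), (24, p1, 32), (24, p1, 7), (7, hr, 23), (7, hr, 32), (7, hr, 7)}.

{(24, p1, 23), (24, p1, 32), (24, p1, 7), (7, hr, 23), (7, hr, 32), (7, hr, 7)}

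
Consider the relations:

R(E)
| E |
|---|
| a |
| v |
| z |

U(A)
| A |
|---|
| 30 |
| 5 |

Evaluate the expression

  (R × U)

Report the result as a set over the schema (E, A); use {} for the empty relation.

{(a, 30), (a, 5), (v, 30), (v, 5), (z, 30), (z, 5)}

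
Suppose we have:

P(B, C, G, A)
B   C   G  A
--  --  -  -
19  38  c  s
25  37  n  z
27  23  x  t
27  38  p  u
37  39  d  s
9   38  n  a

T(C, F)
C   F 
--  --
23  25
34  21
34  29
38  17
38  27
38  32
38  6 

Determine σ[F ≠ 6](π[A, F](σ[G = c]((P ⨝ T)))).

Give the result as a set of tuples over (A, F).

Natural join on C: {(19, 38, c, s, 17), (19, 38, c, s, 27), (19, 38, c, s, 32), (19, 38, c, s, 6), (27, 23, x, t, 25), (27, 38, p, u, 17), (27, 38, p, u, 27), (27, 38, p, u, 32), (27, 38, p, u, 6), (9, 38, n, a, 17), (9, 38, n, a, 27), (9, 38, n, a, 32), (9, 38, n, a, 6)}
Filtering on G = c leaves {(19, 38, c, s, 17), (19, 38, c, s, 27), (19, 38, c, s, 32), (19, 38, c, s, 6)}.
Projecting to A, F: {(s, 17), (s, 27), (s, 32), (s, 6)}
Filtering on F ≠ 6 leaves {(s, 17), (s, 27), (s, 32)}.

{(s, 17), (s, 27), (s, 32)}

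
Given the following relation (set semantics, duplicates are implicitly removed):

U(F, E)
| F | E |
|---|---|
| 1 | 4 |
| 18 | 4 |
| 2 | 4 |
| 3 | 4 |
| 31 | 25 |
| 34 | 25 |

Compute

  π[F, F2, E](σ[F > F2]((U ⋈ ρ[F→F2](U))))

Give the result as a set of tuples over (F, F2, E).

ρ[F→F2]: schema becomes (F2, E); tuples unchanged.
U ⋈ ρ[F→F2](U) (natural join on E): {(1, 4, 1), (1, 4, 18), (1, 4, 2), (1, 4, 3), (18, 4, 1), (18, 4, 18), (18, 4, 2), (18, 4, 3), (2, 4, 1), (2, 4, 18), (2, 4, 2), (2, 4, 3), (3, 4, 1), (3, 4, 18), (3, 4, 2), (3, 4, 3), (31, 25, 31), (31, 25, 34), (34, 25, 31), (34, 25, 34)}
Filtering on F > F2 leaves {(18, 4, 1), (18, 4, 2), (18, 4, 3), (2, 4, 1), (3, 4, 1), (3, 4, 2), (34, 25, 31)}.
Projecting to F, F2, E: {(18, 1, 4), (18, 2, 4), (18, 3, 4), (2, 1, 4), (3, 1, 4), (3, 2, 4), (34, 31, 25)}

{(18, 1, 4), (18, 2, 4), (18, 3, 4), (2, 1, 4), (3, 1, 4), (3, 2, 4), (34, 31, 25)}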